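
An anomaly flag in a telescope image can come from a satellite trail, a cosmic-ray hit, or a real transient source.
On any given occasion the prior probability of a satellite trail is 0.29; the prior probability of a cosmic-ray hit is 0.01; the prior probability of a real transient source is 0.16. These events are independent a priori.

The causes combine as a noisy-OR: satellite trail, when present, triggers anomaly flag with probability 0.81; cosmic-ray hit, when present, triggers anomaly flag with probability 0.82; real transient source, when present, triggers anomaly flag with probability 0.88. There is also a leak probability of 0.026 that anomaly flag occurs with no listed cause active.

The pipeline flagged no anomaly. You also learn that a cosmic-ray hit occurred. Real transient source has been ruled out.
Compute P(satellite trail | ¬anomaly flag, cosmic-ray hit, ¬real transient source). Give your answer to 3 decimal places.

P(satellite trail | ¬anomaly flag, cosmic-ray hit, ¬real transient source) ≈ 0.072

Under noisy-OR, P(anomaly flag | causes) = 1 − (1−0.026)·∏(1−qᵢ) over the active causes.
For the numerator, keep only satellite trail=true terms: 0.033311*0.29 = 0.009660
The normalizing constant is 0.17532*0.71 + 0.033311*0.29 = 0.134137
P(satellite trail | ¬anomaly flag, cosmic-ray hit, ¬real transient source) = 0.009660/0.134137 ≈ 0.072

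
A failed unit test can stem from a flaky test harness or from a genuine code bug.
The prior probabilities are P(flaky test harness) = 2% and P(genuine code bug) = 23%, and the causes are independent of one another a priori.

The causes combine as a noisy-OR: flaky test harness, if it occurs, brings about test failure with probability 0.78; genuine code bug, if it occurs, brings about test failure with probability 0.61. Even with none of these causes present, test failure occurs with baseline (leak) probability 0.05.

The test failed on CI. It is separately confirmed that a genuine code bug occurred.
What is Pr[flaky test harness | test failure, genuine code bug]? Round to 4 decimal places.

Under noisy-OR, P(test failure | causes) = 1 − (1−0.05)·∏(1−qᵢ) over the active causes.
Enumerate both values of flaky test harness and weight by the priors:
  P(test failure | genuine code bug) = 0.6295×0.98 + 0.91849×0.02
        = 0.616910 + 0.018370 = 0.635280
The terms with flaky test harness present sum to 0.018370, so
  P(flaky test harness | test failure, genuine code bug) = 0.018370 / 0.635280 ≈ 0.0289

Pr[flaky test harness | test failure, genuine code bug] ≈ 0.0289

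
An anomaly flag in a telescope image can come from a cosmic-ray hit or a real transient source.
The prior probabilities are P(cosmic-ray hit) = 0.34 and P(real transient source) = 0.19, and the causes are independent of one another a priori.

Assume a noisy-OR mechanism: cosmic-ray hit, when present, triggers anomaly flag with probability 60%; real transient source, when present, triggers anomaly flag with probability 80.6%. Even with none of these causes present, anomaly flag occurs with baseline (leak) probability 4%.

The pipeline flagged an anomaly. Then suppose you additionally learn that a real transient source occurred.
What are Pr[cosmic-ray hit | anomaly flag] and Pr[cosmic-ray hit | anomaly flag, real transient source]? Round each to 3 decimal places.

Under noisy-OR, P(anomaly flag | causes) = 1 − (1−0.04)·∏(1−qᵢ) over the active causes.
Enumerate the 4 (cosmic-ray hit, real transient source) configurations and weight by the priors:
  P(anomaly flag) = 0.04×0.66×0.81 + 0.81376×0.66×0.19 + 0.616×0.34×0.81 + 0.925504×0.34×0.19
        = 0.021384 + 0.102046 + 0.169646 + 0.059788 = 0.352864
Keeping only the cosmic-ray hit-present terms gives 0.229434, so
  P(cosmic-ray hit | anomaly flag) = 0.229434 / 0.352864 ≈ 0.650

Now also conditioning on real transient source=true:
Weight on cosmic-ray hit=true, given the evidence: 0.925504·0.34 = 0.314671
Denominator P(anomaly flag | real transient source): 0.81376·0.66 + 0.925504·0.34 = 0.851753
Posterior = 0.314671 / 0.851753 ≈ 0.369
The drop from 0.650 to 0.369 is the explaining-away (discounting) effect.

Pr[cosmic-ray hit | anomaly flag] ≈ 0.650; Pr[cosmic-ray hit | anomaly flag, real transient source] ≈ 0.369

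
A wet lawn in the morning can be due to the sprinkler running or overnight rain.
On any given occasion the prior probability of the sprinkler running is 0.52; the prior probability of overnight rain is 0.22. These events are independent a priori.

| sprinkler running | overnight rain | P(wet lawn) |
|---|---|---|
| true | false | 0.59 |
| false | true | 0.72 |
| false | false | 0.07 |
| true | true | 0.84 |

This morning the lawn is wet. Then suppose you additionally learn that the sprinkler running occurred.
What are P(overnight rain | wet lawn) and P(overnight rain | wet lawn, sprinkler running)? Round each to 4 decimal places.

P(overnight rain | wet lawn) ≈ 0.3933; P(overnight rain | wet lawn, sprinkler running) ≈ 0.2865

By total probability over the 4 (sprinkler running, overnight rain) configurations:
  P(wet lawn) = 0.07×0.48×0.78 + 0.72×0.48×0.22 + 0.59×0.52×0.78 + 0.84×0.52×0.22
        = 0.026208 + 0.076032 + 0.239304 + 0.096096 = 0.437640
Configurations with overnight rain contribute 0.172128, so
  P(overnight rain | wet lawn) = 0.172128 / 0.437640 ≈ 0.3933

With the extra evidence:
P(wet lawn | sprinkler running) = 0.59×0.78 + 0.84×0.22 = 0.460200 + 0.184800 = 0.645000
The overnight rain-present share is 0.84×0.22 = 0.184800.
So P(overnight rain | wet lawn, sprinkler running) = 0.184800/0.645000 ≈ 0.2865.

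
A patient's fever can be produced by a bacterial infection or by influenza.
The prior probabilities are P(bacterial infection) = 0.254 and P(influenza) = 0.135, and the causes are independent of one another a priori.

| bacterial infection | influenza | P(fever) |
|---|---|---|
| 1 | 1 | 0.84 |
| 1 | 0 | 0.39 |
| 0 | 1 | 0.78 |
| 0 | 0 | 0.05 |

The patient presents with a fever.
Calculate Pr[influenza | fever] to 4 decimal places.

Pr[influenza | fever] ≈ 0.4765

Weight on influenza=true, given the evidence: 0.078554 + 0.028804 = 0.107358
The normalizing constant is 0.05·0.746·0.865 + 0.78·0.746·0.135 + 0.39·0.254·0.865 + 0.84·0.254·0.135 = 0.225310
Posterior = 0.107358 / 0.225310 ≈ 0.4765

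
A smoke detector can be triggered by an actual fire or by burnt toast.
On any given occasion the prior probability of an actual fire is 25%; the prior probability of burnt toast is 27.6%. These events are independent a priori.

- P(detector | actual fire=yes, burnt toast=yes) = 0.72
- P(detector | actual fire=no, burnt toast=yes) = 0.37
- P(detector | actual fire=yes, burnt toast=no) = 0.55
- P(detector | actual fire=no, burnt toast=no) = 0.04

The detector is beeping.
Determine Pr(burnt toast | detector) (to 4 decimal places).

Pr(burnt toast | detector) ≈ 0.5101

Sum P(detector|·) weighted by the priors over the 4 (actual fire, burnt toast) configurations:
  P(detector) = 0.04*0.75*0.724 + 0.37*0.75*0.276 + 0.55*0.25*0.724 + 0.72*0.25*0.276
        = 0.021720 + 0.076590 + 0.099550 + 0.049680 = 0.247540
Keeping only the burnt toast-present terms gives 0.126270, so
  P(burnt toast | detector) = 0.126270 / 0.247540 ≈ 0.5101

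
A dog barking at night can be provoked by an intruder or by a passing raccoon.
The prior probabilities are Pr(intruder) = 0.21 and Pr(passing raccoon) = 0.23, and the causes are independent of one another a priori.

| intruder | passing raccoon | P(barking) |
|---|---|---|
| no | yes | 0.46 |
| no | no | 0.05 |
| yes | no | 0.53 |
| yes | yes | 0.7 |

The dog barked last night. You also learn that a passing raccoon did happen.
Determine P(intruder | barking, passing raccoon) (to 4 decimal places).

P(barking | passing raccoon) = 0.46×0.79 + 0.7×0.21 = 0.363400 + 0.147000 = 0.510400
The intruder-present share is 0.7×0.21 = 0.147000.
So P(intruder | barking, passing raccoon) = 0.147000/0.510400 ≈ 0.2880.

P(intruder | barking, passing raccoon) ≈ 0.2880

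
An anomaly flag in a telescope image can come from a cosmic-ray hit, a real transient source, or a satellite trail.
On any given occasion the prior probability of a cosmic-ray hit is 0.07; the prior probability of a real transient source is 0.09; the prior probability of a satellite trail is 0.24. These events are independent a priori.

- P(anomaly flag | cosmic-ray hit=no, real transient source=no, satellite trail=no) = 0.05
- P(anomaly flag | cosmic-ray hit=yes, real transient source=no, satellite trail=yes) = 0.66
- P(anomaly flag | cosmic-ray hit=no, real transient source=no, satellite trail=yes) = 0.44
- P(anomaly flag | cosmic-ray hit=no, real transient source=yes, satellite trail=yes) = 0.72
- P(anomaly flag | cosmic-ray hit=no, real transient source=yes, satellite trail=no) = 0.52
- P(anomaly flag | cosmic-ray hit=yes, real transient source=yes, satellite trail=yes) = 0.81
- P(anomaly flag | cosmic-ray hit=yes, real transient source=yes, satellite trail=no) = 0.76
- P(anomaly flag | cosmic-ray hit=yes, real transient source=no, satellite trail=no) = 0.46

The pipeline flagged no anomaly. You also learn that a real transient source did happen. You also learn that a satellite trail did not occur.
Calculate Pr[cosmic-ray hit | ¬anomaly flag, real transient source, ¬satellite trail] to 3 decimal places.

Pr[cosmic-ray hit | ¬anomaly flag, real transient source, ¬satellite trail] ≈ 0.036

By total probability over both values of cosmic-ray hit:
  P(¬anomaly flag | real transient source, ¬satellite trail) = 0.48·0.93 + 0.24·0.07
        = 0.446400 + 0.016800 = 0.463200
The terms with cosmic-ray hit present sum to 0.016800, so
  P(cosmic-ray hit | ¬anomaly flag, real transient source, ¬satellite trail) = 0.016800 / 0.463200 ≈ 0.036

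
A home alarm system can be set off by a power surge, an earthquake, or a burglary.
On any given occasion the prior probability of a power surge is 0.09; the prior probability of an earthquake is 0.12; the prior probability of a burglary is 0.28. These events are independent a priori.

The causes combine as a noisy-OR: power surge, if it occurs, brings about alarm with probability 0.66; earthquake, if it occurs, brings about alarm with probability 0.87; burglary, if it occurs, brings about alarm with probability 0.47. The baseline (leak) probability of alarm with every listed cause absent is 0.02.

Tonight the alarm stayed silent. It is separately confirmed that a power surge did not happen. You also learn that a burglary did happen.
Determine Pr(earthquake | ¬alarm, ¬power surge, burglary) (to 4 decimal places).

Pr(earthquake | ¬alarm, ¬power surge, burglary) ≈ 0.0174

Under noisy-OR, P(alarm | causes) = 1 − (1−0.02)·∏(1−qᵢ) over the active causes.
By total probability over both values of earthquake:
  P(¬alarm | ¬power surge, burglary) = 0.5194*0.88 + 0.067522*0.12
        = 0.457072 + 0.008103 = 0.465175
Keeping only the earthquake-present terms gives 0.008103, so
  P(earthquake | ¬alarm, ¬power surge, burglary) = 0.008103 / 0.465175 ≈ 0.0174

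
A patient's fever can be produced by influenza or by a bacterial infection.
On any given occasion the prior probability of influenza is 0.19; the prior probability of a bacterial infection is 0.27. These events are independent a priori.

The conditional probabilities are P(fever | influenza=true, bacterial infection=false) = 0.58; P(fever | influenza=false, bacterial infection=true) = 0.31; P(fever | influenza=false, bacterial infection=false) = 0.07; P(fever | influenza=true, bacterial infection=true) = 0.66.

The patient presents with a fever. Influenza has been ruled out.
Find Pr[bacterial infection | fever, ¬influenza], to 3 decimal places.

Pr[bacterial infection | fever, ¬influenza] ≈ 0.621

Weight on bacterial infection=true, given the evidence: 0.31*0.27 = 0.083700
Normalizer over all consistent configurations: 0.07*0.73 + 0.31*0.27 = 0.134800
P(bacterial infection | fever, ¬influenza) = 0.083700/0.134800 ≈ 0.621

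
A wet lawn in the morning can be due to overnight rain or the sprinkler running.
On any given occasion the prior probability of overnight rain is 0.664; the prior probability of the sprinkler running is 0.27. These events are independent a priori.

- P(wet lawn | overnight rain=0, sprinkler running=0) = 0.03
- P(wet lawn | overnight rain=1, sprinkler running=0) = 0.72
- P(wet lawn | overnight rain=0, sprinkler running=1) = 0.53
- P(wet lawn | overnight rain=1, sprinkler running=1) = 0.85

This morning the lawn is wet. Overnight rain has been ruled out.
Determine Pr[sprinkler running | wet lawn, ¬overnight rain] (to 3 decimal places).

Numerator (weight on configurations with sprinkler running): 0.53×0.27 = 0.143100
Normalizer over all consistent configurations: 0.03×0.73 + 0.53×0.27 = 0.165000
Posterior = 0.143100 / 0.165000 ≈ 0.867

Pr[sprinkler running | wet lawn, ¬overnight rain] ≈ 0.867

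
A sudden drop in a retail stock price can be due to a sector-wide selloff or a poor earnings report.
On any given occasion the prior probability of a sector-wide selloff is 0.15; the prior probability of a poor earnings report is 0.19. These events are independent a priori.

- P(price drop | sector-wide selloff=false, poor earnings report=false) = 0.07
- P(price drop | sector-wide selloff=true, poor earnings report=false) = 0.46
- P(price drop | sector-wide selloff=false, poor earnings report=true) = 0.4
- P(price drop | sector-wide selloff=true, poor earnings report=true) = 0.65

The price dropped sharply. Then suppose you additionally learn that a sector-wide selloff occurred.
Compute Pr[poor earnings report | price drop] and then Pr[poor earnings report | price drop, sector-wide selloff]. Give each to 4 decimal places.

Pr[poor earnings report | price drop] ≈ 0.4440; Pr[poor earnings report | price drop, sector-wide selloff] ≈ 0.2489

P(price drop) = 0.07×0.85×0.81 + 0.4×0.85×0.19 + 0.46×0.15×0.81 + 0.65×0.15×0.19 = 0.048195 + 0.064600 + 0.055890 + 0.018525 = 0.187210
The poor earnings report-present share is 0.064600 + 0.018525 = 0.083125.
So P(poor earnings report | price drop) = 0.083125/0.187210 ≈ 0.4440.

With the extra evidence:
Enumerate both values of poor earnings report and weight by the priors:
  P(price drop | sector-wide selloff) = 0.46·0.81 + 0.65·0.19
        = 0.372600 + 0.123500 = 0.496100
The terms with poor earnings report present sum to 0.123500, so
  P(poor earnings report | price drop, sector-wide selloff) = 0.123500 / 0.496100 ≈ 0.2489
This is intercausal reasoning (explaining away): once sector-wide selloff accounts for the price drop, poor earnings report becomes less likely.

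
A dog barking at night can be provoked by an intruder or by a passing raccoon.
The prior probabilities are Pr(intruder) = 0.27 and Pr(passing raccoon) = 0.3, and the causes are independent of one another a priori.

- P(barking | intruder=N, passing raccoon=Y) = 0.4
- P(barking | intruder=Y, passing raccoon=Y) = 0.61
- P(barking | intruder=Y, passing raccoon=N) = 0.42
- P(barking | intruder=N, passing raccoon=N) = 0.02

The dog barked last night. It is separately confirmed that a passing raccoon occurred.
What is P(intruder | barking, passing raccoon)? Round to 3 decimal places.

P(intruder | barking, passing raccoon) ≈ 0.361

Enumerate both values of intruder and weight by the priors:
  P(barking | passing raccoon) = 0.4·0.73 + 0.61·0.27
        = 0.292000 + 0.164700 = 0.456700
Configurations with intruder contribute 0.164700, so
  P(intruder | barking, passing raccoon) = 0.164700 / 0.456700 ≈ 0.361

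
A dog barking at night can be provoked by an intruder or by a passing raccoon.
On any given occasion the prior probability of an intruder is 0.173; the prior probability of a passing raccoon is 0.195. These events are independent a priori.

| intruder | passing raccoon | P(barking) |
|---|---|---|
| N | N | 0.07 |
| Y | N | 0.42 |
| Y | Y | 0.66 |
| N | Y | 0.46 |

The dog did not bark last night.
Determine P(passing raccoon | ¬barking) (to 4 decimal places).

P(passing raccoon | ¬barking) ≈ 0.1234

Numerator (weight on configurations with passing raccoon): 0.087083 + 0.011470 = 0.098553
The normalizing constant is 0.93×0.827×0.805 + 0.54×0.827×0.195 + 0.58×0.173×0.805 + 0.34×0.173×0.195 = 0.798461
P(passing raccoon | ¬barking) = 0.098553/0.798461 ≈ 0.1234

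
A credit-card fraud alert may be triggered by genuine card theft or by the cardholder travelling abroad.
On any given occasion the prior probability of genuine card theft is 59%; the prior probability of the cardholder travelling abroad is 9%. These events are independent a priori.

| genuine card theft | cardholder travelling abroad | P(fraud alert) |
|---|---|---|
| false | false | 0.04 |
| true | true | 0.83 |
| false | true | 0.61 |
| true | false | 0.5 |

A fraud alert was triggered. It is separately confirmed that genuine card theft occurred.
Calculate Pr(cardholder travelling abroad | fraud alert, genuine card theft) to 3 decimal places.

By total probability over both values of cardholder travelling abroad:
  P(fraud alert | genuine card theft) = 0.5·0.91 + 0.83·0.09
        = 0.455000 + 0.074700 = 0.529700
The terms with cardholder travelling abroad present sum to 0.074700, so
  P(cardholder travelling abroad | fraud alert, genuine card theft) = 0.074700 / 0.529700 ≈ 0.141

Pr(cardholder travelling abroad | fraud alert, genuine card theft) ≈ 0.141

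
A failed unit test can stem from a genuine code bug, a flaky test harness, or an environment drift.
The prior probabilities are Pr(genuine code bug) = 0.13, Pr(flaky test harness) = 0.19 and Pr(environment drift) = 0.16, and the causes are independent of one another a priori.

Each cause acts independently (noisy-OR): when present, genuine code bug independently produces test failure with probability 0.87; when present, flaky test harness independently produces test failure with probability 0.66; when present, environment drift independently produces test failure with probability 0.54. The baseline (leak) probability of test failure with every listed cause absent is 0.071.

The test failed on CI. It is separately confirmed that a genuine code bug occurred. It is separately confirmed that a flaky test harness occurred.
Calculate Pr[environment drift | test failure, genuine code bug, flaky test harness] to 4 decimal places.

Under noisy-OR, P(test failure | causes) = 1 − (1−0.071)·∏(1−qᵢ) over the active causes.
Sum P(test failure|·) weighted by the priors over both values of environment drift:
  P(test failure | genuine code bug, flaky test harness) = 0.958938·0.84 + 0.981112·0.16
        = 0.805508 + 0.156978 = 0.962486
Configurations with environment drift contribute 0.156978, so
  P(environment drift | test failure, genuine code bug, flaky test harness) = 0.156978 / 0.962486 ≈ 0.1631

Pr[environment drift | test failure, genuine code bug, flaky test harness] ≈ 0.1631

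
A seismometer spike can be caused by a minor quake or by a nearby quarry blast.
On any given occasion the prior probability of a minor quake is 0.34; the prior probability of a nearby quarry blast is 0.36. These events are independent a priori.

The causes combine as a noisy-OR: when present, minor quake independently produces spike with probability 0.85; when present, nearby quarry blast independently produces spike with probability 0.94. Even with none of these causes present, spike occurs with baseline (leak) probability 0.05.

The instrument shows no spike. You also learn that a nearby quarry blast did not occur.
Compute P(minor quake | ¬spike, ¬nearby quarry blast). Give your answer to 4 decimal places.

Under noisy-OR, P(spike | causes) = 1 − (1−0.05)·∏(1−qᵢ) over the active causes.
P(¬spike | ¬nearby quarry blast) = 0.95×0.66 + 0.1425×0.34 = 0.627000 + 0.048450 = 0.675450
Of this, 0.048450 comes from 0.1425×0.34 (the minor quake=true cases).
Hence the posterior is 0.048450/0.675450 ≈ 0.0717.

P(minor quake | ¬spike, ¬nearby quarry blast) ≈ 0.0717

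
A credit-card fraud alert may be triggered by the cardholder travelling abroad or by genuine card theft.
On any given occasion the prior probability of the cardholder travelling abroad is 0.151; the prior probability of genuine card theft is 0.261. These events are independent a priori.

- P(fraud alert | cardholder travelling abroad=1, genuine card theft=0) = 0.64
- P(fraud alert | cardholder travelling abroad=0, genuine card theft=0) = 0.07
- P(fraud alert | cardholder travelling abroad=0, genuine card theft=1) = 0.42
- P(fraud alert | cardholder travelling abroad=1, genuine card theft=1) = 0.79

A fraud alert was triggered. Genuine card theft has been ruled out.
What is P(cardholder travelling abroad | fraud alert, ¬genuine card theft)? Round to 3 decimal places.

By total probability over both values of cardholder travelling abroad:
  P(fraud alert | ¬genuine card theft) = 0.07×0.849 + 0.64×0.151
        = 0.059430 + 0.096640 = 0.156070
Keeping only the cardholder travelling abroad-present terms gives 0.096640, so
  P(cardholder travelling abroad | fraud alert, ¬genuine card theft) = 0.096640 / 0.156070 ≈ 0.619

P(cardholder travelling abroad | fraud alert, ¬genuine card theft) ≈ 0.619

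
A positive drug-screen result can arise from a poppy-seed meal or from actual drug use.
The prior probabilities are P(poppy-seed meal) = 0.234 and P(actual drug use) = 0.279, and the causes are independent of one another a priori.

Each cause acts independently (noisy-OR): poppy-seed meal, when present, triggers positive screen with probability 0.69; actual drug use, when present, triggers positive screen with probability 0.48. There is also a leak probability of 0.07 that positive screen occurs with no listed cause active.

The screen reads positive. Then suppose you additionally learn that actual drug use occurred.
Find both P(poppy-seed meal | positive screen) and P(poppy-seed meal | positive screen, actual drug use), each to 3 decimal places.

P(poppy-seed meal | positive screen) ≈ 0.541; P(poppy-seed meal | positive screen, actual drug use) ≈ 0.335

Under noisy-OR, P(positive screen | causes) = 1 − (1−0.07)·∏(1−qᵢ) over the active causes.
P(positive screen) = 0.07*0.766*0.721 + 0.5164*0.766*0.279 + 0.7117*0.234*0.721 + 0.850084*0.234*0.279 = 0.038660 + 0.110362 + 0.120074 + 0.055499 = 0.324595
Restricting to configurations with poppy-seed meal present: 0.120074 + 0.055499 = 0.175573.
So P(poppy-seed meal | positive screen) = 0.175573/0.324595 ≈ 0.541.

With the extra evidence:
Weight on poppy-seed meal=true, given the evidence: 0.850084·0.234 = 0.198920
Denominator P(positive screen | actual drug use): 0.5164·0.766 + 0.850084·0.234 = 0.594482
Posterior = 0.198920 / 0.594482 ≈ 0.335
This is intercausal reasoning (explaining away): once actual drug use accounts for the positive screen, poppy-seed meal becomes less likely.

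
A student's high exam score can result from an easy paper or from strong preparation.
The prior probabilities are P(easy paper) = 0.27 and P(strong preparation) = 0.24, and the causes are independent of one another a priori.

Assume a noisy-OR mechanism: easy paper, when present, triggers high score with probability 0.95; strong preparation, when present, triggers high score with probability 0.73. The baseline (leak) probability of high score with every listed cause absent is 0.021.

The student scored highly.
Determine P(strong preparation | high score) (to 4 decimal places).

P(strong preparation | high score) ≈ 0.4825

Under noisy-OR, P(high score | causes) = 1 − (1−0.021)·∏(1−qᵢ) over the active causes.
By total probability over the 4 (easy paper, strong preparation) configurations:
  P(high score) = 0.021*0.73*0.76 + 0.73567*0.73*0.24 + 0.95105*0.27*0.76 + 0.986784*0.27*0.24
        = 0.011651 + 0.128889 + 0.195155 + 0.063944 = 0.399639
The terms with strong preparation present sum to 0.192833, so
  P(strong preparation | high score) = 0.192833 / 0.399639 ≈ 0.4825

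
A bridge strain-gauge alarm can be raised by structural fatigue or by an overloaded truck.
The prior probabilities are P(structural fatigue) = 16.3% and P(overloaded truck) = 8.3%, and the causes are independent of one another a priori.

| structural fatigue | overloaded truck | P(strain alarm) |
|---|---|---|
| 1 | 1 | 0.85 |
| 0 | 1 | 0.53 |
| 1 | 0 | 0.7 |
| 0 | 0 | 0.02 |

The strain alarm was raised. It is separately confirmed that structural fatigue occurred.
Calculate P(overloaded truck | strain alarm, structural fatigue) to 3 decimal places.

P(overloaded truck | strain alarm, structural fatigue) ≈ 0.099

P(strain alarm | structural fatigue) = 0.7×0.917 + 0.85×0.083 = 0.641900 + 0.070550 = 0.712450
The overloaded truck-present share is 0.85×0.083 = 0.070550.
Hence the posterior is 0.070550/0.712450 ≈ 0.099.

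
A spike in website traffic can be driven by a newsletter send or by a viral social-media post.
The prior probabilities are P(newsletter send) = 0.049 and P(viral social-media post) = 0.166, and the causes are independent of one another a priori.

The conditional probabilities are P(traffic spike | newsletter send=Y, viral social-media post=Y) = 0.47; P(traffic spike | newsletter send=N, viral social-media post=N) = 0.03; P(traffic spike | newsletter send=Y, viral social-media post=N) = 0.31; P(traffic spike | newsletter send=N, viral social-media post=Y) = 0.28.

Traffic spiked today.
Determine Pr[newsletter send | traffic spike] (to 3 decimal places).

Pr[newsletter send | traffic spike] ≈ 0.195

Weight on newsletter send=true, given the evidence: 0.012668 + 0.003823 = 0.016491
The normalizing constant is 0.03*0.951*0.834 + 0.28*0.951*0.166 + 0.31*0.049*0.834 + 0.47*0.049*0.166 = 0.084487
P(newsletter send | traffic spike) = 0.016491/0.084487 ≈ 0.195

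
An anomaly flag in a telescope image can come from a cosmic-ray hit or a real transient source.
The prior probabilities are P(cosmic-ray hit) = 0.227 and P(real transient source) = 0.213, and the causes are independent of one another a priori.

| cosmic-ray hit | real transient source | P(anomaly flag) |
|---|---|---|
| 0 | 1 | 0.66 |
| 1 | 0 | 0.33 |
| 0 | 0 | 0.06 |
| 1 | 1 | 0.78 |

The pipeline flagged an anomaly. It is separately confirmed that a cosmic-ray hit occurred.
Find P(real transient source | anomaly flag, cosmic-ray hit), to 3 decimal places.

P(anomaly flag | cosmic-ray hit) = 0.33*0.787 + 0.78*0.213 = 0.259710 + 0.166140 = 0.425850
Of this, 0.166140 comes from 0.78*0.213 (the real transient source=true cases).
So P(real transient source | anomaly flag, cosmic-ray hit) = 0.166140/0.425850 ≈ 0.390.

P(real transient source | anomaly flag, cosmic-ray hit) ≈ 0.390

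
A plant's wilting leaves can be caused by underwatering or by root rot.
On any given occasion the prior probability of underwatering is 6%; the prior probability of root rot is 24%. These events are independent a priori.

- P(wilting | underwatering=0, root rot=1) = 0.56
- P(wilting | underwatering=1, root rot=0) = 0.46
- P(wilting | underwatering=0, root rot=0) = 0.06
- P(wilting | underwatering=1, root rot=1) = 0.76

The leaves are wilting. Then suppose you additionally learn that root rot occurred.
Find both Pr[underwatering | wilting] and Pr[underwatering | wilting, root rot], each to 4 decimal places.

Pr[underwatering | wilting] ≈ 0.1587; Pr[underwatering | wilting, root rot] ≈ 0.0797

P(wilting) = 0.06*0.94*0.76 + 0.56*0.94*0.24 + 0.46*0.06*0.76 + 0.76*0.06*0.24 = 0.042864 + 0.126336 + 0.020976 + 0.010944 = 0.201120
Restricting to configurations with underwatering present: 0.020976 + 0.010944 = 0.031920.
P(underwatering | wilting) = 0.031920 / 0.201120 ≈ 0.1587

Now also conditioning on root rot=true:
P(wilting | root rot) = 0.56·0.94 + 0.76·0.06 = 0.526400 + 0.045600 = 0.572000
Of this, 0.045600 comes from 0.76·0.06 (the underwatering=true cases).
P(underwatering | wilting, root rot) = 0.045600 / 0.572000 ≈ 0.0797
Conditioning on root rot lowers the posterior on underwatering: the classic explaining-away effect in a common-effect structure.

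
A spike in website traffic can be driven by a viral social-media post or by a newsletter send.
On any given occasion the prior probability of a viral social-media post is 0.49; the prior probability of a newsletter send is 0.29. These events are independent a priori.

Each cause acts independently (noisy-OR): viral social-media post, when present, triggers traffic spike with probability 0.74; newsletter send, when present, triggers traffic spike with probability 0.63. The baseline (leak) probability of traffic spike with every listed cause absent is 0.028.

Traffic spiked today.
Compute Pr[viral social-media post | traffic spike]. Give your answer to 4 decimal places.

Under noisy-OR, P(traffic spike | causes) = 1 − (1−0.028)·∏(1−qᵢ) over the active causes.
P(traffic spike) = 0.028×0.51×0.71 + 0.64036×0.51×0.29 + 0.74728×0.49×0.71 + 0.906494×0.49×0.29 = 0.010139 + 0.094709 + 0.259979 + 0.128813 = 0.493640
Of this, 0.388792 comes from 0.259979 + 0.128813 (the viral social-media post=true cases).
So P(viral social-media post | traffic spike) = 0.388792/0.493640 ≈ 0.7876.

Pr[viral social-media post | traffic spike] ≈ 0.7876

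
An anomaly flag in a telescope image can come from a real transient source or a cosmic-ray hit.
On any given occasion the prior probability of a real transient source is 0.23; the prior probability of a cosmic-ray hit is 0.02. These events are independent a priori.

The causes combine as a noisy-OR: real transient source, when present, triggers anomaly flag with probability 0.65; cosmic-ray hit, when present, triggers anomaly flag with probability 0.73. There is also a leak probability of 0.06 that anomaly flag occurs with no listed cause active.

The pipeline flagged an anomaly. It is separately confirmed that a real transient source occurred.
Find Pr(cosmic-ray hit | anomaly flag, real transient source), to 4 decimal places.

Under noisy-OR, P(anomaly flag | causes) = 1 − (1−0.06)·∏(1−qᵢ) over the active causes.
P(anomaly flag | real transient source) = 0.671·0.98 + 0.91117·0.02 = 0.657580 + 0.018223 = 0.675803
The cosmic-ray hit-present share is 0.91117·0.02 = 0.018223.
P(cosmic-ray hit | anomaly flag, real transient source) = 0.018223 / 0.675803 ≈ 0.0270

Pr(cosmic-ray hit | anomaly flag, real transient source) ≈ 0.0270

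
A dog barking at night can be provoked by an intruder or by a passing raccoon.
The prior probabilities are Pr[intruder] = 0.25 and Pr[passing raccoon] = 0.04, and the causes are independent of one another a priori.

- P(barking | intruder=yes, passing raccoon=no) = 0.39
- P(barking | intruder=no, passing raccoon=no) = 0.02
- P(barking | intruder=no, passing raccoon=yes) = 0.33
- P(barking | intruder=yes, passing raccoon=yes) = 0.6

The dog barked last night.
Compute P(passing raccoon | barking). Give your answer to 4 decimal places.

By total probability over the 4 (intruder, passing raccoon) configurations:
  P(barking) = 0.02×0.75×0.96 + 0.33×0.75×0.04 + 0.39×0.25×0.96 + 0.6×0.25×0.04
        = 0.014400 + 0.009900 + 0.093600 + 0.006000 = 0.123900
Keeping only the passing raccoon-present terms gives 0.015900, so
  P(passing raccoon | barking) = 0.015900 / 0.123900 ≈ 0.1283

P(passing raccoon | barking) ≈ 0.1283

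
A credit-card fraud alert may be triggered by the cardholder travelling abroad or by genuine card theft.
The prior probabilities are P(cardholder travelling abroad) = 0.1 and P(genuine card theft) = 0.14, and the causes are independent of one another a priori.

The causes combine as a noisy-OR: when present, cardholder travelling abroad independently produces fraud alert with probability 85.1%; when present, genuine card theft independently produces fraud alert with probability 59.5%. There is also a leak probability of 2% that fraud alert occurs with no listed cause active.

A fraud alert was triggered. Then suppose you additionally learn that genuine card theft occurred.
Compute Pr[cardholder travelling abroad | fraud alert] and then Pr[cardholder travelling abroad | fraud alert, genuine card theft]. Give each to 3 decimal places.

Pr[cardholder travelling abroad | fraud alert] ≈ 0.486; Pr[cardholder travelling abroad | fraud alert, genuine card theft] ≈ 0.148

Under noisy-OR, P(fraud alert | causes) = 1 − (1−0.02)·∏(1−qᵢ) over the active causes.
P(fraud alert) = 0.02*0.9*0.86 + 0.6031*0.9*0.14 + 0.85398*0.1*0.86 + 0.940862*0.1*0.14 = 0.015480 + 0.075991 + 0.073442 + 0.013172 = 0.178085
Of this, 0.086614 comes from 0.073442 + 0.013172 (the cardholder travelling abroad=true cases).
So P(cardholder travelling abroad | fraud alert) = 0.086614/0.178085 ≈ 0.486.

Now condition on the additional information:
By total probability over both values of cardholder travelling abroad:
  P(fraud alert | genuine card theft) = 0.6031·0.9 + 0.940862·0.1
        = 0.542790 + 0.094086 = 0.636876
Keeping only the cardholder travelling abroad-present terms gives 0.094086, so
  P(cardholder travelling abroad | fraud alert, genuine card theft) = 0.094086 / 0.636876 ≈ 0.148
The drop from 0.486 to 0.148 is the explaining-away (discounting) effect.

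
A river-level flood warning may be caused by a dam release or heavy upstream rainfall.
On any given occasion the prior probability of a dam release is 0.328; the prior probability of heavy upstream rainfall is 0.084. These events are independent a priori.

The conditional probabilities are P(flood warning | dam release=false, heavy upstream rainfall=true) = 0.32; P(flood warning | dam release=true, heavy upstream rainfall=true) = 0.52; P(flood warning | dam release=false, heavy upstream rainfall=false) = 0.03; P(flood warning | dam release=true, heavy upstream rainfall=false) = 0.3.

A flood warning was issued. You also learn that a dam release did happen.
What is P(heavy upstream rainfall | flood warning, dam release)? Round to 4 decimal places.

P(heavy upstream rainfall | flood warning, dam release) ≈ 0.1372

P(flood warning | dam release) = 0.3*0.916 + 0.52*0.084 = 0.274800 + 0.043680 = 0.318480
Of this, 0.043680 comes from 0.52*0.084 (the heavy upstream rainfall=true cases).
P(heavy upstream rainfall | flood warning, dam release) = 0.043680 / 0.318480 ≈ 0.1372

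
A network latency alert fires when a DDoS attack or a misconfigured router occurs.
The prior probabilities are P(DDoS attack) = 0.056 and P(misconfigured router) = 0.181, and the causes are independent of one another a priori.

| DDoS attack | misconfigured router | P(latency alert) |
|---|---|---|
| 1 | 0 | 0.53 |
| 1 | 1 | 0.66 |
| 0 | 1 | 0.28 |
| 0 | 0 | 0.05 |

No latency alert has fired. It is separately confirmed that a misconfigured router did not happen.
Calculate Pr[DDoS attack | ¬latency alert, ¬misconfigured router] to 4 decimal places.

Pr[DDoS attack | ¬latency alert, ¬misconfigured router] ≈ 0.0285

P(¬latency alert | ¬misconfigured router) = 0.95·0.944 + 0.47·0.056 = 0.896800 + 0.026320 = 0.923120
The DDoS attack-present share is 0.47·0.056 = 0.026320.
P(DDoS attack | ¬latency alert, ¬misconfigured router) = 0.026320 / 0.923120 ≈ 0.0285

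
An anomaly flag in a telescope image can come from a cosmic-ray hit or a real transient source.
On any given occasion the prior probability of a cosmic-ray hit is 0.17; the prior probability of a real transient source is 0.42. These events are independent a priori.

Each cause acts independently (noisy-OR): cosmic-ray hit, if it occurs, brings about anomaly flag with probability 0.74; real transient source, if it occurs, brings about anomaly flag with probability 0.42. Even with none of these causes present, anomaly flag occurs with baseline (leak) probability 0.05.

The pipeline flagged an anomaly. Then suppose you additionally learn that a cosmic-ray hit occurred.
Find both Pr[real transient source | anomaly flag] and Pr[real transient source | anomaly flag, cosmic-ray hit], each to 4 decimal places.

Under noisy-OR, P(anomaly flag | causes) = 1 − (1−0.05)·∏(1−qᵢ) over the active causes.
Numerator (weight on configurations with real transient source): 0.156521 + 0.061171 = 0.217692
The normalizing constant is 0.05*0.83*0.58 + 0.449*0.83*0.42 + 0.753*0.17*0.58 + 0.85674*0.17*0.42 = 0.316008
Posterior = 0.217692 / 0.316008 ≈ 0.6889

Now also conditioning on cosmic-ray hit=true:
P(anomaly flag | cosmic-ray hit) = 0.753·0.58 + 0.85674·0.42 = 0.436740 + 0.359831 = 0.796571
Restricting to configurations with real transient source present: 0.85674·0.42 = 0.359831.
P(real transient source | anomaly flag, cosmic-ray hit) = 0.359831 / 0.796571 ≈ 0.4517

Pr[real transient source | anomaly flag] ≈ 0.6889; Pr[real transient source | anomaly flag, cosmic-ray hit] ≈ 0.4517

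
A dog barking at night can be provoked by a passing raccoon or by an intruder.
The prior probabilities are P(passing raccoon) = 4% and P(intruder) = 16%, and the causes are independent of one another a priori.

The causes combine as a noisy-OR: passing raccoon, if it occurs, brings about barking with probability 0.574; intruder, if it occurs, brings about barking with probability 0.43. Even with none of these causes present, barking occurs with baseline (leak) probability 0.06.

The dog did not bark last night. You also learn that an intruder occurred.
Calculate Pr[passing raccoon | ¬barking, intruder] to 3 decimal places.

Under noisy-OR, P(barking | causes) = 1 − (1−0.06)·∏(1−qᵢ) over the active causes.
Sum P(¬barking|·) weighted by the priors over both values of passing raccoon:
  P(¬barking | intruder) = 0.5358×0.96 + 0.228251×0.04
        = 0.514368 + 0.009130 = 0.523498
Keeping only the passing raccoon-present terms gives 0.009130, so
  P(passing raccoon | ¬barking, intruder) = 0.009130 / 0.523498 ≈ 0.017

Pr[passing raccoon | ¬barking, intruder] ≈ 0.017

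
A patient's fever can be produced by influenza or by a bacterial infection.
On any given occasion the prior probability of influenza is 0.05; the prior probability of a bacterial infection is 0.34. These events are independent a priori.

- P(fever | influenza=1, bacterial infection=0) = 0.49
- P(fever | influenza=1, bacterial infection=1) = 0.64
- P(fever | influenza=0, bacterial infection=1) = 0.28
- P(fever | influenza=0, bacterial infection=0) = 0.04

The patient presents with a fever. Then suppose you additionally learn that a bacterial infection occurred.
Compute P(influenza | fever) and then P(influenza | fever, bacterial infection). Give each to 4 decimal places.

P(influenza | fever) ≈ 0.1897; P(influenza | fever, bacterial infection) ≈ 0.1074

P(fever) = 0.04*0.95*0.66 + 0.28*0.95*0.34 + 0.49*0.05*0.66 + 0.64*0.05*0.34 = 0.025080 + 0.090440 + 0.016170 + 0.010880 = 0.142570
Of this, 0.027050 comes from 0.016170 + 0.010880 (the influenza=true cases).
Hence the posterior is 0.027050/0.142570 ≈ 0.1897.

With the extra evidence:
P(fever | bacterial infection) = 0.28×0.95 + 0.64×0.05 = 0.266000 + 0.032000 = 0.298000
Of this, 0.032000 comes from 0.64×0.05 (the influenza=true cases).
Hence the posterior is 0.032000/0.298000 ≈ 0.1074.
This is intercausal reasoning (explaining away): once bacterial infection accounts for the fever, influenza becomes less likely.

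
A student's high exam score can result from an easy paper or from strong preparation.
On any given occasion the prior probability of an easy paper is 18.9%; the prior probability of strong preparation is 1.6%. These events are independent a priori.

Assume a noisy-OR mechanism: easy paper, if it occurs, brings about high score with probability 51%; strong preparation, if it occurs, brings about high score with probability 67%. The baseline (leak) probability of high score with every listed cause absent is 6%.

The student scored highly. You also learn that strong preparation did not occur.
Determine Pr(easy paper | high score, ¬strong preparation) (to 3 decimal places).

Under noisy-OR, P(high score | causes) = 1 − (1−0.06)·∏(1−qᵢ) over the active causes.
Sum P(high score|·) weighted by the priors over both values of easy paper:
  P(high score | ¬strong preparation) = 0.06*0.811 + 0.5394*0.189
        = 0.048660 + 0.101947 = 0.150607
The terms with easy paper present sum to 0.101947, so
  P(easy paper | high score, ¬strong preparation) = 0.101947 / 0.150607 ≈ 0.677

Pr(easy paper | high score, ¬strong preparation) ≈ 0.677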